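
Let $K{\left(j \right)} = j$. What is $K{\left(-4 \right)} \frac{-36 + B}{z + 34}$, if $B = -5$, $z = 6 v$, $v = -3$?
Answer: $\frac{41}{4} \approx 10.25$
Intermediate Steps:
$z = -18$ ($z = 6 \left(-3\right) = -18$)
$K{\left(-4 \right)} \frac{-36 + B}{z + 34} = - 4 \frac{-36 - 5}{-18 + 34} = - 4 \left(- \frac{41}{16}\right) = - 4 \left(\left(-41\right) \frac{1}{16}\right) = \left(-4\right) \left(- \frac{41}{16}\right) = \frac{41}{4}$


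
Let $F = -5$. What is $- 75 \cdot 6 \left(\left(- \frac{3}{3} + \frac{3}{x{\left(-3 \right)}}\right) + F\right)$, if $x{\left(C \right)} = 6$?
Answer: $2475$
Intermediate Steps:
$- 75 \cdot 6 \left(\left(- \frac{3}{3} + \frac{3}{x{\left(-3 \right)}}\right) + F\right) = - 75 \cdot 6 \left(\left(- \frac{3}{3} + \frac{3}{6}\right) - 5\right) = - 75 \cdot 6 \left(\left(\left(-3\right) \frac{1}{3} + 3 \cdot \frac{1}{6}\right) - 5\right) = - 75 \cdot 6 \left(\left(-1 + \frac{1}{2}\right) - 5\right) = - 75 \cdot 6 \left(- \frac{1}{2} - 5\right) = - 75 \cdot 6 \left(- \frac{11}{2}\right) = \left(-75\right) \left(-33\right) = 2475$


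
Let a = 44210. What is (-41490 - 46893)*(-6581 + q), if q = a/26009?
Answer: 15124189022277/26009 ≈ 5.8150e+8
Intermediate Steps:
q = 44210/26009 ≈ 1.6998
(-41490 - 46893)*(-6581 + q) = (-41490 - 46893)*(-6581 + 44210/26009) = -88383*(-171121019/26009) = 15124189022277/26009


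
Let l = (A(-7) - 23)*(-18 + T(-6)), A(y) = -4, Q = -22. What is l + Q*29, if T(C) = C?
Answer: 10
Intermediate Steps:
l = 648 (l = (-4 - 23)*(-18 - 6) = -27*(-24) = 648)
l + Q*29 = 648 - 22*29 = 648 - 638 = 10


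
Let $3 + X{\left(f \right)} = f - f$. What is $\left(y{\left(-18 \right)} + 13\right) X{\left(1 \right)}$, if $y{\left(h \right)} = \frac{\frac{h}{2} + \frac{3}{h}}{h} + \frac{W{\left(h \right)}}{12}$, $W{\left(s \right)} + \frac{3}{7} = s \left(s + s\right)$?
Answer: $- \frac{25505}{126} \approx -202.42$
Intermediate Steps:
$W{\left(s \right)} = - \frac{3}{7} + 2 s^{2}$ ($W{\left(s \right)} = - \frac{3}{7} + s \left(s + s\right) = - \frac{3}{7} + s 2 s = - \frac{3}{7} + 2 s^{2}$)
$y{\left(h \right)} = - \frac{1}{28} + \frac{h^{2}}{6} + \frac{\frac{h}{2} + \frac{3}{h}}{h}$ ($y{\left(h \right)} = \frac{\frac{h}{2} + \frac{3}{h}}{h} + \frac{- \frac{3}{7} + 2 h^{2}}{12} = \frac{h \frac{1}{2} + \frac{3}{h}}{h} + \left(- \frac{3}{7} + 2 h^{2}\right) \frac{1}{12} = \frac{\frac{h}{2} + \frac{3}{h}}{h} + \left(- \frac{1}{28} + \frac{h^{2}}{6}\right) = - \frac{1}{28} + \frac{h^{2}}{6} + \frac{\frac{h}{2} + \frac{3}{h}}{h}$)
$X{\left(f \right)} = -3$ ($X{\left(f \right)} = -3 + \left(f - f\right) = -3 + 0 = -3$)
$\left(y{\left(-18 \right)} + 13\right) X{\left(1 \right)} = \left(\left(\frac{13}{28} + \frac{3}{324} + \frac{\left(-18\right)^{2}}{6}\right) + 13\right) \left(-3\right) = \left(\left(\frac{13}{28} + 3 \cdot \frac{1}{324} + \frac{1}{6} \cdot 324\right) + 13\right) \left(-3\right) = \left(\left(\frac{13}{28} + \frac{1}{108} + 54\right) + 13\right) \left(-3\right) = \left(\frac{20591}{378} + 13\right) \left(-3\right) = \frac{25505}{378} \left(-3\right) = - \frac{25505}{126}$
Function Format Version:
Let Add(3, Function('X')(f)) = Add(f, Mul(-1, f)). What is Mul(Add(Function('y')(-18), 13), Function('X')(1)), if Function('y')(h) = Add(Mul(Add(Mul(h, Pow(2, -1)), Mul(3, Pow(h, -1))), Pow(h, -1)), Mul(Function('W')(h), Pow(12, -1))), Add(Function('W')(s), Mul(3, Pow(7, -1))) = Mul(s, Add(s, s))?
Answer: Rational(-25505, 126) ≈ -202.42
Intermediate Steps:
Function('W')(s) = Add(Rational(-3, 7), Mul(2, Pow(s, 2))) (Function('W')(s) = Add(Rational(-3, 7), Mul(s, Add(s, s))) = Add(Rational(-3, 7), Mul(s, Mul(2, s))) = Add(Rational(-3, 7), Mul(2, Pow(s, 2))))
Function('y')(h) = Add(Rational(-1, 28), Mul(Rational(1, 6), Pow(h, 2)), Mul(Pow(h, -1), Add(Mul(Rational(1, 2), h), Mul(3, Pow(h, -1))))) (Function('y')(h) = Add(Mul(Add(Mul(h, Pow(2, -1)), Mul(3, Pow(h, -1))), Pow(h, -1)), Mul(Add(Rational(-3, 7), Mul(2, Pow(h, 2))), Pow(12, -1))) = Add(Mul(Add(Mul(h, Rational(1, 2)), Mul(3, Pow(h, -1))), Pow(h, -1)), Mul(Add(Rational(-3, 7), Mul(2, Pow(h, 2))), Rational(1, 12))) = Add(Mul(Add(Mul(Rational(1, 2), h), Mul(3, Pow(h, -1))), Pow(h, -1)), Add(Rational(-1, 28), Mul(Rational(1, 6), Pow(h, 2)))) = Add(Mul(Pow(h, -1), Add(Mul(Rational(1, 2), h), Mul(3, Pow(h, -1)))), Add(Rational(-1, 28), Mul(Rational(1, 6), Pow(h, 2)))) = Add(Rational(-1, 28), Mul(Rational(1, 6), Pow(h, 2)), Mul(Pow(h, -1), Add(Mul(Rational(1, 2), h), Mul(3, Pow(h, -1))))))
Function('X')(f) = -3 (Function('X')(f) = Add(-3, Add(f, Mul(-1, f))) = Add(-3, 0) = -3)
Mul(Add(Function('y')(-18), 13), Function('X')(1)) = Mul(Add(Add(Rational(13, 28), Mul(3, Pow(-18, -2)), Mul(Rational(1, 6), Pow(-18, 2))), 13), -3) = Mul(Add(Add(Rational(13, 28), Mul(3, Rational(1, 324)), Mul(Rational(1, 6), 324)), 13), -3) = Mul(Add(Add(Rational(13, 28), Rational(1, 108), 54), 13), -3) = Mul(Add(Rational(20591, 378), 13), -3) = Mul(Rational(25505, 378), -3) = Rational(-25505, 126)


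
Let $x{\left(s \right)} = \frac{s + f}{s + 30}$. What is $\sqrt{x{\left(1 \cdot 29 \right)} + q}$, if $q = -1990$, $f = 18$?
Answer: $\frac{i \sqrt{6924417}}{59} \approx 44.6 i$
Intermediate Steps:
$x{\left(s \right)} = \frac{18 + s}{30 + s}$ ($x{\left(s \right)} = \frac{s + 18}{s + 30} = \frac{18 + s}{30 + s}$)
$\sqrt{x{\left(1 \cdot 29 \right)} + q} = \sqrt{\frac{18 + 1 \cdot 29}{30 + 1 \cdot 29} - 1990} = \sqrt{\frac{18 + 29}{30 + 29} - 1990} = \sqrt{\frac{1}{59} \cdot 47 - 1990} = \sqrt{\frac{47}{59} - 1990} = \sqrt{- \frac{117363}{59}} = \frac{i \sqrt{6924417}}{59}$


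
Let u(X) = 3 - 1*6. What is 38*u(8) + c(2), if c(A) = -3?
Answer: -117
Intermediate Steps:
u(X) = -3 (u(X) = 3 - 6 = -3)
38*u(8) + c(2) = 38*(-3) - 3 = -114 - 3 = -117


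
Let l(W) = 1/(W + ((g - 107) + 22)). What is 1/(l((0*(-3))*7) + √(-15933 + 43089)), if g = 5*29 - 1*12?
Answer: -48/62567423 + 4608*√6789/62567423 ≈ 0.0060675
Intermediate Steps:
g = 133 (g = 145 - 12 = 133)
l(W) = 1/(48 + W) (l(W) = 1/(W + ((133 - 107) + 22)) = 1/(W + (26 + 22)) = 1/(W + 48) = 1/(48 + W))
1/(l((0*(-3))*7) + √(-15933 + 43089)) = 1/(1/(48 + (0*(-3))*7) + √(-15933 + 43089)) = 1/(1/(48 + 0*7) + √27156) = 1/(1/(48 + 0) + 2*√6789) = 1/(1/48 + 2*√6789)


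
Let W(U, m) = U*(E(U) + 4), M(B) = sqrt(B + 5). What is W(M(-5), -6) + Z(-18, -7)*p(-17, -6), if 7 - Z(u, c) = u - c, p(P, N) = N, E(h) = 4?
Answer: -108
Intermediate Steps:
Z(u, c) = 7 + c - u (Z(u, c) = 7 - (u - c) = 7 + (c - u) = 7 + c - u)
M(B) = sqrt(5 + B)
W(U, m) = 8*U (W(U, m) = U*(4 + 4) = U*8 = 8*U)
W(M(-5), -6) + Z(-18, -7)*p(-17, -6) = 8*sqrt(5 - 5) + (7 - 7 - 1*(-18))*(-6) = 8*sqrt(0) + (7 - 7 + 18)*(-6) = 8*0 + 18*(-6) = 0 - 108 = -108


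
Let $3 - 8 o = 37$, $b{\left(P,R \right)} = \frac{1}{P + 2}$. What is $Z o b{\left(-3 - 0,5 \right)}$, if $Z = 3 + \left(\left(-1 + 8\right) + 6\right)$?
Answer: $68$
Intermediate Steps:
$b{\left(P,R \right)} = \frac{1}{2 + P}$
$o = - \frac{17}{4}$ ($o = \frac{3}{8} - \frac{37}{8} = - \frac{17}{4} \approx -4.25$)
$Z = 16$ ($Z = 3 + \left(7 + 6\right) = 3 + 13 = 16$)
$Z o b{\left(-3 - 0,5 \right)} = \frac{16 \left(- \frac{17}{4}\right)}{2 - 3} = - \frac{68}{2 + \left(-3 + 0\right)} = - \frac{68}{2 - 3} = - \frac{68}{-1} = \left(-68\right) \left(-1\right) = 68$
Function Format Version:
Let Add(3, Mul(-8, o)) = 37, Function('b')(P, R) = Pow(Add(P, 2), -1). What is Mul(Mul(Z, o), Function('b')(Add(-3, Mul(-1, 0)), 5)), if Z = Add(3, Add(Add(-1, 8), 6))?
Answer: 68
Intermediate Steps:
Function('b')(P, R) = Pow(Add(2, P), -1)
o = Rational(-17, 4) (o = Add(Rational(3, 8), Mul(Rational(-1, 8), 37)) = Add(Rational(3, 8), Rational(-37, 8)) = Rational(-17, 4) ≈ -4.2500)
Z = 16 (Z = Add(3, Add(7, 6)) = Add(3, 13) = 16)
Mul(Mul(Z, o), Function('b')(Add(-3, Mul(-1, 0)), 5)) = Mul(Mul(16, Rational(-17, 4)), Pow(Add(2, Add(-3, Mul(-1, 0))), -1)) = Mul(-68, Pow(Add(2, Add(-3, 0)), -1)) = Mul(-68, Pow(Add(2, -3), -1)) = Mul(-68, Pow(-1, -1)) = Mul(-68, -1) = 68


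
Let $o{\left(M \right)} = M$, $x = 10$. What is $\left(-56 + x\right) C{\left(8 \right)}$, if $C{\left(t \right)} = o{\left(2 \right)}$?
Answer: $-92$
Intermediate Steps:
$C{\left(t \right)} = 2$
$\left(-56 + x\right) C{\left(8 \right)} = \left(-56 + 10\right) 2 = \left(-46\right) 2 = -92$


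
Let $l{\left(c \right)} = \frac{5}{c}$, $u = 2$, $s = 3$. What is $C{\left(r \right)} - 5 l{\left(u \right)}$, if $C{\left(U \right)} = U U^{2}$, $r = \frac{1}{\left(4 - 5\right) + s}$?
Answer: $- \frac{99}{8} \approx -12.375$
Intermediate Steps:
$r = \frac{1}{2}$ ($r = \frac{1}{\left(4 - 5\right) + 3} = \frac{1}{-1 + 3} = \frac{1}{2} \approx 0.5$)
$C{\left(U \right)} = U^{3}$
$C{\left(r \right)} - 5 l{\left(u \right)} = \left(\frac{1}{2}\right)^{3} - 5 \cdot \frac{5}{2} = \frac{1}{8} - 5 \cdot 5 \cdot \frac{1}{2} = \frac{1}{8} - \frac{25}{2} = - \frac{99}{8}$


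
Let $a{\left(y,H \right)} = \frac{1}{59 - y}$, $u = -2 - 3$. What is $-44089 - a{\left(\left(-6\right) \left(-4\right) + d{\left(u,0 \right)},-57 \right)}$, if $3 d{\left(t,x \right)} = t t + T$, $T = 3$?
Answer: $- \frac{3394856}{77} \approx -44089.0$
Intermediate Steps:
$u = -5$ ($u = -2 - 3 = -5$)
$d{\left(t,x \right)} = 1 + \frac{t^{2}}{3}$ ($d{\left(t,x \right)} = \frac{t t + 3}{3} = \frac{t^{2} + 3}{3} = \frac{3 + t^{2}}{3} = 1 + \frac{t^{2}}{3}$)
$-44089 - a{\left(\left(-6\right) \left(-4\right) + d{\left(u,0 \right)},-57 \right)} = -44089 - - \frac{1}{-59 + \left(\left(-6\right) \left(-4\right) + \left(1 + \frac{\left(-5\right)^{2}}{3}\right)\right)} = -44089 - - \frac{1}{-59 + \left(24 + \left(1 + \frac{1}{3} \cdot 25\right)\right)} = -44089 - - \frac{1}{-59 + \left(24 + \left(1 + \frac{25}{3}\right)\right)} = -44089 - - \frac{1}{-59 + \left(24 + \frac{28}{3}\right)} = -44089 - - \frac{1}{-59 + \frac{100}{3}} = -44089 - - \frac{1}{- \frac{77}{3}} = -44089 - \left(-1\right) \left(- \frac{3}{77}\right) = -44089 - \frac{3}{77} = - \frac{3394856}{77}$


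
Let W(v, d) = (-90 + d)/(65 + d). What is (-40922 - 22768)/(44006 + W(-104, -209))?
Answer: -9171360/6337163 ≈ -1.4472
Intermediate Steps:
W(v, d) = (-90 + d)/(65 + d)
(-40922 - 22768)/(44006 + W(-104, -209)) = (-40922 - 22768)/(44006 + (-90 - 209)/(65 - 209)) = -63690/(44006 - 299/(-144)) = -63690/(44006 - 1/144*(-299)) = -63690/(44006 + 299/144) = -63690/6337163/144 = -63690*144/6337163 = -9171360/6337163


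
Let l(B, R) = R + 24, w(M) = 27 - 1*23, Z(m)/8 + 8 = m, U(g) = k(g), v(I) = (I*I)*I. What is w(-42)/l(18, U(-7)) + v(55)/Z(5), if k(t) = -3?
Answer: -1164593/168 ≈ -6932.1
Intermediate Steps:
v(I) = I**3 (v(I) = I**2*I = I**3)
U(g) = -3
Z(m) = -64 + 8*m
w(M) = 4 (w(M) = 27 - 23 = 4)
l(B, R) = 24 + R
w(-42)/l(18, U(-7)) + v(55)/Z(5) = 4/(24 - 3) + 55**3/(-64 + 8*5) = 4/21 + 166375/(-64 + 40) = 4*(1/21) + 166375/(-24) = 4/21 + 166375*(-1/24) = 4/21 - 166375/24 = -1164593/168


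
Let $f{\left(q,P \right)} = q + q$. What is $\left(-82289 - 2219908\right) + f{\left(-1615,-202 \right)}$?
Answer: $-2305427$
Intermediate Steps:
$f{\left(q,P \right)} = 2 q$
$\left(-82289 - 2219908\right) + f{\left(-1615,-202 \right)} = \left(-82289 - 2219908\right) + 2 \left(-1615\right) = -2302197 - 3230 = -2305427$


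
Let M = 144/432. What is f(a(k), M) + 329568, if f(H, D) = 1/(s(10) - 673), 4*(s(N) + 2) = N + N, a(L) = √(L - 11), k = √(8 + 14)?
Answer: 220810559/670 ≈ 3.2957e+5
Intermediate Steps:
k = √22 ≈ 4.6904
a(L) = √(-11 + L)
s(N) = -2 + N/2 (s(N) = -2 + (N + N)/4 = -2 + (2*N)/4 = -2 + N/2)
M = ⅓ (M = 144*(1/432) = ⅓ ≈ 0.33333)
f(H, D) = -1/670 (f(H, D) = 1/((-2 + (½)*10) - 673) = 1/((-2 + 5) - 673) = 1/(3 - 673) = 1/(-670) = -1/670)
f(a(k), M) + 329568 = -1/670 + 329568 = 220810559/670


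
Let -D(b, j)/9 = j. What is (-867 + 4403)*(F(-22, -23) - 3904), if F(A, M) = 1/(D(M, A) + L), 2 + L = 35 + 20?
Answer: -3464937008/251 ≈ -1.3805e+7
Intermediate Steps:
D(b, j) = -9*j
L = 53 (L = -2 + (35 + 20) = -2 + 55 = 53)
F(A, M) = 1/(53 - 9*A) (F(A, M) = 1/(-9*A + 53) = 1/(53 - 9*A))
(-867 + 4403)*(F(-22, -23) - 3904) = (-867 + 4403)*(-1/(-53 + 9*(-22)) - 3904) = 3536*(-1/(-53 - 198) - 3904) = 3536*(-1/(-251) - 3904) = 3536*(-1*(-1/251) - 3904) = 3536*(1/251 - 3904) = 3536*(-979903/251) = -3464937008/251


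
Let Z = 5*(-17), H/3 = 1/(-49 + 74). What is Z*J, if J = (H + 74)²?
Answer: -58371353/125 ≈ -4.6697e+5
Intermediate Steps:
H = 3/25 (H = 3/(-49 + 74) = 3/25 ≈ 0.12000)
J = 3433609/625 (J = (3/25 + 74)² = (1853/25)² = 3433609/625 ≈ 5493.8)
Z = -85
Z*J = -85*3433609/625 = -58371353/125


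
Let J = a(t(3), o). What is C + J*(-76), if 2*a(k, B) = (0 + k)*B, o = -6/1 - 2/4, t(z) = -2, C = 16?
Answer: -478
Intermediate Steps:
o = -13/2 (o = -6*1 - 2*¼ = -6 - ½ = -13/2 ≈ -6.5000)
a(k, B) = B*k/2 (a(k, B) = ((0 + k)*B)/2 = (k*B)/2 = (B*k)/2 = B*k/2)
J = 13/2 (J = (½)*(-13/2)*(-2) = 13/2 ≈ 6.5000)
C + J*(-76) = 16 + (13/2)*(-76) = 16 - 494 = -478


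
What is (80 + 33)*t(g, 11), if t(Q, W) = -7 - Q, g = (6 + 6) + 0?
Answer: -2147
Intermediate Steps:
g = 12 (g = 12 + 0 = 12)
(80 + 33)*t(g, 11) = (80 + 33)*(-7 - 1*12) = 113*(-7 - 12) = 113*(-19) = -2147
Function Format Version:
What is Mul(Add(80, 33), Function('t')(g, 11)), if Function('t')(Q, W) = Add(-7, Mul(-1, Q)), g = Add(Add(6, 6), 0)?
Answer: -2147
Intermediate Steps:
g = 12 (g = Add(12, 0) = 12)
Mul(Add(80, 33), Function('t')(g, 11)) = Mul(Add(80, 33), Add(-7, Mul(-1, 12))) = Mul(113, Add(-7, -12)) = Mul(113, -19) = -2147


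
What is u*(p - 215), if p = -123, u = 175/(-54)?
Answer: 29575/27 ≈ 1095.4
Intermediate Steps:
u = -175/54 (u = 175*(-1/54) = -175/54 ≈ -3.2407)
u*(p - 215) = -175*(-123 - 215)/54 = -175/54*(-338) = 29575/27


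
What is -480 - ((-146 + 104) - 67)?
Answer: -371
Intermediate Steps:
-480 - ((-146 + 104) - 67) = -480 - (-42 - 67) = -480 - 1*(-109) = -480 + 109 = -371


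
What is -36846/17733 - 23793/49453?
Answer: -32522703/12709421 ≈ -2.5589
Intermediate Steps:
-36846/17733 - 23793/49453 = -36846*1/17733 - 23793*1/49453 = -534/257 - 23793/49453 = -32522703/12709421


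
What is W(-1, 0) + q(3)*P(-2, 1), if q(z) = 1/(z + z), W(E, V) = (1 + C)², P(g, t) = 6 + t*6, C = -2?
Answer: 3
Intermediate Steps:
P(g, t) = 6 + 6*t
W(E, V) = 1 (W(E, V) = (1 - 2)² = (-1)² = 1)
q(z) = 1/(2*z)
W(-1, 0) + q(3)*P(-2, 1) = 1 + ((½)/3)*(6 + 6*1) = 1 + ((½)*(⅓))*(6 + 6) = 1 + (⅙)*12 = 1 + 2 = 3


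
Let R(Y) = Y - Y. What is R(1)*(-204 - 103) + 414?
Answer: 414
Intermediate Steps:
R(Y) = 0
R(1)*(-204 - 103) + 414 = 0*(-204 - 103) + 414 = 0*(-307) + 414 = 0 + 414 = 414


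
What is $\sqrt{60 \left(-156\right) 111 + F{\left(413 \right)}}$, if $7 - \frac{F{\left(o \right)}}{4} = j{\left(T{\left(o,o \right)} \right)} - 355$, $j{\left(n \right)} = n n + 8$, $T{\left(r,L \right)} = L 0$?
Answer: $2 i \sqrt{259386} \approx 1018.6 i$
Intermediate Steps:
$T{\left(r,L \right)} = 0$
$j{\left(n \right)} = 8 + n^{2}$ ($j{\left(n \right)} = n^{2} + 8 = 8 + n^{2}$)
$F{\left(o \right)} = 1416$ ($F{\left(o \right)} = 28 - 4 \left(\left(8 + 0^{2}\right) - 355\right) = 28 - 4 \left(\left(8 + 0\right) - 355\right) = 28 - 4 \left(8 - 355\right) = 28 - -1388 = 28 + 1388 = 1416$)
$\sqrt{60 \left(-156\right) 111 + F{\left(413 \right)}} = \sqrt{60 \left(-156\right) 111 + 1416} = \sqrt{\left(-9360\right) 111 + 1416} = \sqrt{-1038960 + 1416} = \sqrt{-1037544} = 2 i \sqrt{259386}$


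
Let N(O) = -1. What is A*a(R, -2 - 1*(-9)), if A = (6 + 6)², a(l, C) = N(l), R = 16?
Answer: -144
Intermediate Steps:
a(l, C) = -1
A = 144 (A = 12² = 144)
A*a(R, -2 - 1*(-9)) = 144*(-1) = -144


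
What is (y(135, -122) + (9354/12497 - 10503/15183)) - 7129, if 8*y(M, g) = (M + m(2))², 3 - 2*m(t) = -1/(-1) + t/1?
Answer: -818136640681/168659512 ≈ -4850.8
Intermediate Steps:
m(t) = 1 - t/2 (m(t) = 3/2 - (-1/(-1) + t/1)/2 = 3/2 - (-1*(-1) + t*1)/2 = 3/2 - (1 + t)/2 = 3/2 + (-½ - t/2) = 1 - t/2)
y(M, g) = M²/8 (y(M, g) = (M + (1 - ½*2))²/8 = (M + (1 - 1))²/8 = (M + 0)²/8 = M²/8)
(y(135, -122) + (9354/12497 - 10503/15183)) - 7129 = ((⅛)*135² + (9354/12497 - 10503/15183)) - 7129 = ((⅛)*18225 + (9354*(1/12497) - 10503*1/15183)) - 7129 = (18225/8 + (9354/12497 - 1167/1687)) - 7129 = (18225/8 + 1196199/21082439) - 7129 = 384237020367/168659512 - 7129 = -818136640681/168659512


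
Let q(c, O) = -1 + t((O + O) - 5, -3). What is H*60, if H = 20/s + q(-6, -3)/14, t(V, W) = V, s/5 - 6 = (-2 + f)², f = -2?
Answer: -3120/77 ≈ -40.519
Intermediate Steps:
s = 110 (s = 30 + 5*(-2 - 2)² = 30 + 5*(-4)² = 30 + 5*16 = 30 + 80 = 110)
q(c, O) = -6 + 2*O (q(c, O) = -1 + ((O + O) - 5) = -1 + (2*O - 5) = -1 + (-5 + 2*O) = -6 + 2*O)
H = -52/77 (H = 20/110 + (-6 + 2*(-3))/14 = 20*(1/110) + (-6 - 6)*(1/14) = 2/11 - 12*1/14 = 2/11 - 6/7 = -52/77 ≈ -0.67532)
H*60 = -52/77*60 = -3120/77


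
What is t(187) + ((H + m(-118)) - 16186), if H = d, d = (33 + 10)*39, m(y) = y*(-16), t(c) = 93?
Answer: -12528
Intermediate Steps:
m(y) = -16*y
d = 1677 (d = 43*39 = 1677)
H = 1677
t(187) + ((H + m(-118)) - 16186) = 93 + ((1677 - 16*(-118)) - 16186) = 93 + ((1677 + 1888) - 16186) = 93 + (3565 - 16186) = 93 - 12621 = -12528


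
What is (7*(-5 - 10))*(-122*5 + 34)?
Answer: 60480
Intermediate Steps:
(7*(-5 - 10))*(-122*5 + 34) = (7*(-15))*(-610 + 34) = -105*(-576) = 60480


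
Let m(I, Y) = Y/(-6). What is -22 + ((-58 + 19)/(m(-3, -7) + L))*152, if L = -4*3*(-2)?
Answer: -38890/151 ≈ -257.55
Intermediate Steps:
L = 24 (L = -12*(-2) = 24)
m(I, Y) = -Y/6 (m(I, Y) = Y*(-⅙) = -Y/6)
-22 + ((-58 + 19)/(m(-3, -7) + L))*152 = -22 + ((-58 + 19)/(-⅙*(-7) + 24))*152 = -22 - 39/(7/6 + 24)*152 = -22 - 39/151/6*152 = -22 - 39*6/151*152 = -22 - 234/151*152 = -22 - 35568/151 = -38890/151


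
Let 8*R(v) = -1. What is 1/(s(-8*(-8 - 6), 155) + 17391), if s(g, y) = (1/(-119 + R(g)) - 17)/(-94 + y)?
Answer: 58133/1010974794 ≈ 5.7502e-5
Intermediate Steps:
R(v) = -⅛ (R(v) = (⅛)*(-1) = -⅛)
s(g, y) = -16209/(953*(-94 + y)) (s(g, y) = (1/(-119 - ⅛) - 17)/(-94 + y) = (1/(-953/8) - 17)/(-94 + y) = (-8/953 - 17)/(-94 + y) = -16209/(953*(-94 + y)))
1/(s(-8*(-8 - 6), 155) + 17391) = 1/(16209/(953*(94 - 1*155)) + 17391) = 1/(16209/(953*(94 - 155)) + 17391) = 1/((16209/953)/(-61) + 17391) = 1/((16209/953)*(-1/61) + 17391) = 1/(-16209/58133 + 17391) = 1/(1010974794/58133) = 58133/1010974794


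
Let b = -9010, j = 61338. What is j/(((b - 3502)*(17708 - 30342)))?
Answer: 30669/79038304 ≈ 0.00038803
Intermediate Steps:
j/(((b - 3502)*(17708 - 30342))) = 61338/(((-9010 - 3502)*(17708 - 30342))) = 61338/((-12512*(-12634))) = 61338/158076608 = 61338*(1/158076608) = 30669/79038304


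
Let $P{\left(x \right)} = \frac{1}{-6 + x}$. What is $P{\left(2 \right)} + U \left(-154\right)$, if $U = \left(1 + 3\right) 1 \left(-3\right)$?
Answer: $\frac{7391}{4} \approx 1847.8$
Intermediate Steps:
$U = -12$ ($U = 4 \cdot 1 \left(-3\right) = 4 \left(-3\right) = -12$)
$P{\left(2 \right)} + U \left(-154\right) = \frac{1}{-6 + 2} - -1848 = \frac{1}{-4} + 1848 = - \frac{1}{4} + 1848 = \frac{7391}{4}$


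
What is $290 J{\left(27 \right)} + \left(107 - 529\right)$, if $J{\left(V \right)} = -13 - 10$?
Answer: $-7092$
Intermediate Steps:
$J{\left(V \right)} = -23$
$290 J{\left(27 \right)} + \left(107 - 529\right) = 290 \left(-23\right) + \left(107 - 529\right) = -6670 - 422 = -7092$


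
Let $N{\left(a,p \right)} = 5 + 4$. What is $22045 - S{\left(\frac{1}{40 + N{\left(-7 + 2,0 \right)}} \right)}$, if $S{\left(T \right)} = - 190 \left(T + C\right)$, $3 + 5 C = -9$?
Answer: $\frac{1058051}{49} \approx 21593.0$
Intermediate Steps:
$C = - \frac{12}{5}$ ($C = - \frac{3}{5} + \frac{1}{5} \left(-9\right) = - \frac{3}{5} - \frac{9}{5} = - \frac{12}{5} \approx -2.4$)
$N{\left(a,p \right)} = 9$
$S{\left(T \right)} = 456 - 190 T$ ($S{\left(T \right)} = - 190 \left(T - \frac{12}{5}\right) = - 190 \left(- \frac{12}{5} + T\right) = 456 - 190 T$)
$22045 - S{\left(\frac{1}{40 + N{\left(-7 + 2,0 \right)}} \right)} = 22045 - \left(456 - \frac{190}{40 + 9}\right) = 22045 - \left(456 - \frac{190}{49}\right) = 22045 - \frac{22154}{49} = \frac{1058051}{49}$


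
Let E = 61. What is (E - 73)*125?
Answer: -1500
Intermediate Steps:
(E - 73)*125 = (61 - 73)*125 = -12*125 = -1500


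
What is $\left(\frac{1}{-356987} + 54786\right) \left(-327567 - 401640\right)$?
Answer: $- \frac{14261750133533667}{356987} \approx -3.995 \cdot 10^{10}$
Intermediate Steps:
$\left(\frac{1}{-356987} + 54786\right) \left(-327567 - 401640\right) = \left(- \frac{1}{356987} + 54786\right) \left(-729207\right) = \frac{19557889781}{356987} \left(-729207\right) = - \frac{14261750133533667}{356987}$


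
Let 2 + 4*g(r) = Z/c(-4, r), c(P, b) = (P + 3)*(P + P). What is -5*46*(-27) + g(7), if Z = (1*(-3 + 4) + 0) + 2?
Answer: 198707/32 ≈ 6209.6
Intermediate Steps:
c(P, b) = 2*P*(3 + P) (c(P, b) = (3 + P)*(2*P) = 2*P*(3 + P))
Z = 3 (Z = (1*1 + 0) + 2 = (1 + 0) + 2 = 1 + 2 = 3)
g(r) = -13/32 (g(r) = -½ + (3/((2*(-4)*(3 - 4))))/4 = -½ + (3/((2*(-4)*(-1))))/4 = -½ + (3/8)/4 = -½ + (3*(⅛))/4 = -½ + (¼)*(3/8) = -½ + 3/32 = -13/32)
-5*46*(-27) + g(7) = -5*46*(-27) - 13/32 = -230*(-27) - 13/32 = 6210 - 13/32 = 198707/32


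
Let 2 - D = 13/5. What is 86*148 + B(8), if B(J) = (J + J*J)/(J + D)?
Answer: 471296/37 ≈ 12738.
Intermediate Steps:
D = -3/5 (D = 2 - 13/5 = -3/5 ≈ -0.60000)
B(J) = (J + J**2)/(-3/5 + J) (B(J) = (J + J*J)/(J - 3/5) = (J + J**2)/(-3/5 + J))
86*148 + B(8) = 86*148 + 5*8*(1 + 8)/(-3 + 5*8) = 12728 + 5*8*9/(-3 + 40) = 12728 + 5*8*9/37 = 12728 + 5*8*(1/37)*9 = 12728 + 360/37 = 471296/37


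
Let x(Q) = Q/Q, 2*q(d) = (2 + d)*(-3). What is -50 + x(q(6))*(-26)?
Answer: -76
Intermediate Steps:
q(d) = -3 - 3*d/2 (q(d) = ((2 + d)*(-3))/2 = (-6 - 3*d)/2 = -3 - 3*d/2)
x(Q) = 1
-50 + x(q(6))*(-26) = -50 + 1*(-26) = -50 - 26 = -76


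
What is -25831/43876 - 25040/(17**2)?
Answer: -1106120199/12680164 ≈ -87.232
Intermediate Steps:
-25831/43876 - 25040/(17**2) = -25831*1/43876 - 25040/289 = -25831/43876 - 25040*1/289 = -25831/43876 - 25040/289 = -1106120199/12680164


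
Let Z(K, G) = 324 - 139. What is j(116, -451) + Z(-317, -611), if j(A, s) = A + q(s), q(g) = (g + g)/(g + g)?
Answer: 302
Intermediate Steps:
Z(K, G) = 185
q(g) = 1 (q(g) = (2*g)/((2*g)) = (2*g)*(1/(2*g)) = 1)
j(A, s) = 1 + A (j(A, s) = A + 1 = 1 + A)
j(116, -451) + Z(-317, -611) = (1 + 116) + 185 = 117 + 185 = 302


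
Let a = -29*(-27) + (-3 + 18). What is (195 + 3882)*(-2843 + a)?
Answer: -8337465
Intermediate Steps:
a = 798 (a = 783 + 15 = 798)
(195 + 3882)*(-2843 + a) = (195 + 3882)*(-2843 + 798) = 4077*(-2045) = -8337465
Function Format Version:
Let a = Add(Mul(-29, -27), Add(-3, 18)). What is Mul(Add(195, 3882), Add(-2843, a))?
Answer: -8337465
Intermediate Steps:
a = 798 (a = Add(783, 15) = 798)
Mul(Add(195, 3882), Add(-2843, a)) = Mul(Add(195, 3882), Add(-2843, 798)) = Mul(4077, -2045) = -8337465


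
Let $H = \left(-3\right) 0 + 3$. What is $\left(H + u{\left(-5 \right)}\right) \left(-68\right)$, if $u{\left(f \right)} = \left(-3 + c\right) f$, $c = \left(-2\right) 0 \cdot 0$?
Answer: $-1224$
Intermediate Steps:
$H = 3$ ($H = 0 + 3 = 3$)
$c = 0$ ($c = 0 \cdot 0 = 0$)
$u{\left(f \right)} = - 3 f$ ($u{\left(f \right)} = \left(-3 + 0\right) f = - 3 f$)
$\left(H + u{\left(-5 \right)}\right) \left(-68\right) = \left(3 - -15\right) \left(-68\right) = \left(3 + 15\right) \left(-68\right) = 18 \left(-68\right) = -1224$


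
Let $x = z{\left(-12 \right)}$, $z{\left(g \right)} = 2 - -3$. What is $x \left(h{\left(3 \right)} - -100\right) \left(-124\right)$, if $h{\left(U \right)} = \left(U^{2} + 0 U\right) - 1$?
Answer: $-66960$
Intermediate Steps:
$h{\left(U \right)} = -1 + U^{2}$ ($h{\left(U \right)} = \left(U^{2} + 0\right) - 1 = U^{2} - 1 = -1 + U^{2}$)
$z{\left(g \right)} = 5$ ($z{\left(g \right)} = 2 + 3 = 5$)
$x = 5$
$x \left(h{\left(3 \right)} - -100\right) \left(-124\right) = 5 \left(\left(-1 + 3^{2}\right) - -100\right) \left(-124\right) = 5 \left(\left(-1 + 9\right) + 100\right) \left(-124\right) = 5 \left(8 + 100\right) \left(-124\right) = 5 \cdot 108 \left(-124\right) = 540 \left(-124\right) = -66960$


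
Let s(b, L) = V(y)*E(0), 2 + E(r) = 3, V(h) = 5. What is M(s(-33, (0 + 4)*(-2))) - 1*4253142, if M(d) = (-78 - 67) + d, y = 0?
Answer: -4253282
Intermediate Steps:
E(r) = 1 (E(r) = -2 + 3 = 1)
s(b, L) = 5 (s(b, L) = 5*1 = 5)
M(d) = -145 + d
M(s(-33, (0 + 4)*(-2))) - 1*4253142 = (-145 + 5) - 1*4253142 = -140 - 4253142 = -4253282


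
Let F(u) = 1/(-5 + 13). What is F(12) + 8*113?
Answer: 7233/8 ≈ 904.13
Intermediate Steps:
F(u) = ⅛ (F(u) = 1/8 = ⅛)
F(12) + 8*113 = ⅛ + 8*113 = ⅛ + 904 = 7233/8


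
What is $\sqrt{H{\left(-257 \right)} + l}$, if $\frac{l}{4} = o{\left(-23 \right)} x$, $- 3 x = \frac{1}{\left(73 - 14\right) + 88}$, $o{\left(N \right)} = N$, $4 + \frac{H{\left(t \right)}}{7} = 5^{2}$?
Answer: $\frac{\sqrt{64919}}{21} \approx 12.133$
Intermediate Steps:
$H{\left(t \right)} = 147$ ($H{\left(t \right)} = -28 + 7 \cdot 5^{2} = -28 + 7 \cdot 25 = -28 + 175 = 147$)
$x = - \frac{1}{441}$ ($x = - \frac{1}{3 \left(\left(73 - 14\right) + 88\right)} = - \frac{1}{3 \left(59 + 88\right)} = - \frac{1}{3 \cdot 147} = \left(- \frac{1}{3}\right) \frac{1}{147} = - \frac{1}{441} \approx -0.0022676$)
$l = \frac{92}{441}$ ($l = 4 \left(\left(-23\right) \left(- \frac{1}{441}\right)\right) = 4 \cdot \frac{23}{441} = \frac{92}{441} \approx 0.20862$)
$\sqrt{H{\left(-257 \right)} + l} = \sqrt{147 + \frac{92}{441}} = \sqrt{\frac{64919}{441}} = \frac{\sqrt{64919}}{21}$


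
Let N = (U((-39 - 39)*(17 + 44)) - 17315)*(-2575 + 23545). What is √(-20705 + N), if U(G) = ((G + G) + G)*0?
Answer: I*√363116255 ≈ 19056.0*I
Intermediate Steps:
U(G) = 0 (U(G) = (2*G + G)*0 = (3*G)*0 = 0)
N = -363095550 (N = (0 - 17315)*(-2575 + 23545) = -17315*20970 = -363095550)
√(-20705 + N) = √(-20705 - 363095550) = √(-363116255) = I*√363116255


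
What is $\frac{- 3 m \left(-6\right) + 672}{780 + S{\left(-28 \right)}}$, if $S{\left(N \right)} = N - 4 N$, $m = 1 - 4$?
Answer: $\frac{103}{144} \approx 0.71528$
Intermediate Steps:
$m = -3$ ($m = 1 - 4 = -3$)
$S{\left(N \right)} = - 3 N$
$\frac{- 3 m \left(-6\right) + 672}{780 + S{\left(-28 \right)}} = \frac{\left(-3\right) \left(-3\right) \left(-6\right) + 672}{780 - -84} = \frac{9 \left(-6\right) + 672}{780 + 84} = \frac{-54 + 672}{864} = 618 \cdot \frac{1}{864} = \frac{103}{144}$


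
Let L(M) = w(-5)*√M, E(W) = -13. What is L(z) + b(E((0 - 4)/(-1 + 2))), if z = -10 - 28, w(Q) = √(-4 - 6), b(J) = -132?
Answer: -132 - 2*√95 ≈ -151.49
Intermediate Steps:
w(Q) = I*√10 (w(Q) = √(-10) = I*√10)
z = -38
L(M) = I*√10*√M (L(M) = (I*√10)*√M = I*√10*√M)
L(z) + b(E((0 - 4)/(-1 + 2))) = I*√10*√(-38) - 132 = I*√10*(I*√38) - 132 = -2*√95 - 132 = -132 - 2*√95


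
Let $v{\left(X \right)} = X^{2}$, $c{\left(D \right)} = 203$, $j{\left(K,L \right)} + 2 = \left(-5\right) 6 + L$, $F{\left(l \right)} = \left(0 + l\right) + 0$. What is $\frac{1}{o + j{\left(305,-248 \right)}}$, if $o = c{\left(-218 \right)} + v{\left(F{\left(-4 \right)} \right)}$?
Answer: $- \frac{1}{61} \approx -0.016393$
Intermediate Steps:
$F{\left(l \right)} = l$ ($F{\left(l \right)} = l + 0 = l$)
$j{\left(K,L \right)} = -32 + L$ ($j{\left(K,L \right)} = -2 + \left(\left(-5\right) 6 + L\right) = -2 + \left(-30 + L\right) = -32 + L$)
$o = 219$ ($o = 203 + \left(-4\right)^{2} = 203 + 16 = 219$)
$\frac{1}{o + j{\left(305,-248 \right)}} = \frac{1}{219 - 280} = \frac{1}{-61} = - \frac{1}{61}$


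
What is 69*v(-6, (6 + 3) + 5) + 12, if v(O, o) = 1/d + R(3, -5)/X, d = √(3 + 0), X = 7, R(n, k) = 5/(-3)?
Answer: -31/7 + 23*√3 ≈ 35.409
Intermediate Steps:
R(n, k) = -5/3 (R(n, k) = 5*(-⅓) = -5/3)
d = √3 ≈ 1.7320
v(O, o) = -5/21 + √3/3 (v(O, o) = 1/√3 - 5/3/7 = 1*(√3/3) - 5/3*⅐ = √3/3 - 5/21 = -5/21 + √3/3)
69*v(-6, (6 + 3) + 5) + 12 = 69*(-5/21 + √3/3) + 12 = (-115/7 + 23*√3) + 12 = -31/7 + 23*√3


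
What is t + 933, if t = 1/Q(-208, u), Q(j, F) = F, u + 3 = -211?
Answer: 199661/214 ≈ 933.00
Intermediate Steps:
u = -214 (u = -3 - 211 = -214)
t = -1/214 (t = 1/(-214) = -1/214 ≈ -0.0046729)
t + 933 = -1/214 + 933 = 199661/214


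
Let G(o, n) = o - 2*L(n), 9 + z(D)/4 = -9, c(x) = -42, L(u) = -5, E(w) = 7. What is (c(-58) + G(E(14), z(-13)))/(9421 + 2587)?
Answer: -25/12008 ≈ -0.0020819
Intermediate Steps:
z(D) = -72 (z(D) = -36 + 4*(-9) = -36 - 36 = -72)
G(o, n) = 10 + o (G(o, n) = o - 2*(-5) = o + 10 = 10 + o)
(c(-58) + G(E(14), z(-13)))/(9421 + 2587) = (-42 + (10 + 7))/(9421 + 2587) = (-42 + 17)/12008 = -25*1/12008 = -25/12008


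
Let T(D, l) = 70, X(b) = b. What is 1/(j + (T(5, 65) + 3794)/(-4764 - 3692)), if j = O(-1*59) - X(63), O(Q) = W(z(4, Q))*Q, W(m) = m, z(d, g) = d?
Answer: -151/45218 ≈ -0.0033394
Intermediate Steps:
O(Q) = 4*Q
j = -299 (j = 4*(-1*59) - 1*63 = 4*(-59) - 63 = -236 - 63 = -299)
1/(j + (T(5, 65) + 3794)/(-4764 - 3692)) = 1/(-299 + (70 + 3794)/(-4764 - 3692)) = 1/(-299 + 3864/(-8456)) = 1/(-299 + 3864*(-1/8456)) = 1/(-299 - 69/151) = 1/(-45218/151) = -151/45218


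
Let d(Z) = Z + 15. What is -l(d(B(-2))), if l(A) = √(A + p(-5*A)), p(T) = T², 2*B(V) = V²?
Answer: -√7242 ≈ -85.100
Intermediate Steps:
B(V) = V²/2
d(Z) = 15 + Z
l(A) = √(A + 25*A²) (l(A) = √(A + (-5*A)²) = √(A + 25*A²))
-l(d(B(-2))) = -√((15 + (½)*(-2)²)*(1 + 25*(15 + (½)*(-2)²))) = -√((15 + (½)*4)*(1 + 25*(15 + (½)*4))) = -√((15 + 2)*(1 + 25*(15 + 2))) = -√(17*(1 + 25*17)) = -√(17*(1 + 425)) = -√(17*426) = -√7242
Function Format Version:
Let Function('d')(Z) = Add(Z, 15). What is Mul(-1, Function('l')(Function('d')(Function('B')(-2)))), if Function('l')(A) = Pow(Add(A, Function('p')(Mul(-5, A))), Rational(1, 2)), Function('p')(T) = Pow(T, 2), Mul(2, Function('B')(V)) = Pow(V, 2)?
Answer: Mul(-1, Pow(7242, Rational(1, 2))) ≈ -85.100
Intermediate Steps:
Function('B')(V) = Mul(Rational(1, 2), Pow(V, 2))
Function('d')(Z) = Add(15, Z)
Function('l')(A) = Pow(Add(A, Mul(25, Pow(A, 2))), Rational(1, 2)) (Function('l')(A) = Pow(Add(A, Pow(Mul(-5, A), 2)), Rational(1, 2)) = Pow(Add(A, Mul(25, Pow(A, 2))), Rational(1, 2)))
Mul(-1, Function('l')(Function('d')(Function('B')(-2)))) = Mul(-1, Pow(Mul(Add(15, Mul(Rational(1, 2), Pow(-2, 2))), Add(1, Mul(25, Add(15, Mul(Rational(1, 2), Pow(-2, 2)))))), Rational(1, 2))) = Mul(-1, Pow(Mul(Add(15, Mul(Rational(1, 2), 4)), Add(1, Mul(25, Add(15, Mul(Rational(1, 2), 4))))), Rational(1, 2))) = Mul(-1, Pow(Mul(Add(15, 2), Add(1, Mul(25, Add(15, 2)))), Rational(1, 2))) = Mul(-1, Pow(Mul(17, Add(1, Mul(25, 17))), Rational(1, 2))) = Mul(-1, Pow(Mul(17, Add(1, 425)), Rational(1, 2))) = Mul(-1, Pow(Mul(17, 426), Rational(1, 2))) = Mul(-1, Pow(7242, Rational(1, 2)))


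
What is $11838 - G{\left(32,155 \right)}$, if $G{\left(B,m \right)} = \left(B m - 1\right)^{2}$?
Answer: $-24579843$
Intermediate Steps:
$G{\left(B,m \right)} = \left(-1 + B m\right)^{2}$
$11838 - G{\left(32,155 \right)} = 11838 - \left(-1 + 32 \cdot 155\right)^{2} = 11838 - \left(-1 + 4960\right)^{2} = 11838 - 4959^{2} = 11838 - 24591681 = -24579843$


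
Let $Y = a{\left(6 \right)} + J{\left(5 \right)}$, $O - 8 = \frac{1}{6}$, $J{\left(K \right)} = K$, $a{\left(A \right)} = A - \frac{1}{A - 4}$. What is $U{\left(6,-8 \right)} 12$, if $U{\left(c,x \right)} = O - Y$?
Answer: $-28$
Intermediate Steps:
$a{\left(A \right)} = A - \frac{1}{-4 + A}$
$O = \frac{49}{6}$ ($O = 8 + \frac{1}{6} = \frac{49}{6} \approx 8.1667$)
$Y = \frac{21}{2}$ ($Y = \frac{-1 + 6^{2} - 24}{-4 + 6} + 5 = \frac{-1 + 36 - 24}{2} + 5 = \frac{1}{2} \cdot 11 + 5 = \frac{11}{2} + 5 = \frac{21}{2} \approx 10.5$)
$U{\left(c,x \right)} = - \frac{7}{3}$ ($U{\left(c,x \right)} = \frac{49}{6} - \frac{21}{2} = - \frac{7}{3}$)
$U{\left(6,-8 \right)} 12 = \left(- \frac{7}{3}\right) 12 = -28$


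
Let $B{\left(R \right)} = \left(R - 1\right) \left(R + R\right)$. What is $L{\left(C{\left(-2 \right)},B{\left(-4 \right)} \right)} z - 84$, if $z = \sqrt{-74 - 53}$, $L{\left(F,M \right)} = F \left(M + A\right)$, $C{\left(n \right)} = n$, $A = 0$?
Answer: $-84 - 80 i \sqrt{127} \approx -84.0 - 901.55 i$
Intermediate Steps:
$B{\left(R \right)} = 2 R \left(-1 + R\right)$ ($B{\left(R \right)} = \left(-1 + R\right) 2 R = 2 R \left(-1 + R\right)$)
$L{\left(F,M \right)} = F M$ ($L{\left(F,M \right)} = F \left(M + 0\right) = F M$)
$z = i \sqrt{127}$ ($z = \sqrt{-127} = i \sqrt{127} \approx 11.269 i$)
$L{\left(C{\left(-2 \right)},B{\left(-4 \right)} \right)} z - 84 = - 2 \cdot 2 \left(-4\right) \left(-1 - 4\right) i \sqrt{127} - 84 = - 2 \cdot 2 \left(-4\right) \left(-5\right) i \sqrt{127} - 84 = \left(-2\right) 40 i \sqrt{127} - 84 = - 80 i \sqrt{127} - 84 = -84 - 80 i \sqrt{127}$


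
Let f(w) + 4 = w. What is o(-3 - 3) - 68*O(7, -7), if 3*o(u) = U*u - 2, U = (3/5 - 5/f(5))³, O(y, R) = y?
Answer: -114862/375 ≈ -306.30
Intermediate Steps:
f(w) = -4 + w
U = -10648/125 (U = (3/5 - 5/(-4 + 5))³ = (3*(⅕) - 5/1)³ = (⅗ - 5*1)³ = (⅗ - 5)³ = (-22/5)³ = -10648/125 ≈ -85.184)
o(u) = -⅔ - 10648*u/375 (o(u) = (-10648*u/125 - 2)/3 = (-2 - 10648*u/125)/3 = -⅔ - 10648*u/375)
o(-3 - 3) - 68*O(7, -7) = (-⅔ - 10648*(-3 - 3)/375) - 68*7 = (-⅔ - 10648/375*(-6)) - 476 = (-⅔ + 21296/125) - 476 = 63638/375 - 476 = -114862/375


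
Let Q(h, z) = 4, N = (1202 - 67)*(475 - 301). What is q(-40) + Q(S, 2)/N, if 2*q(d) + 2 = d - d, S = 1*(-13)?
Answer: -98743/98745 ≈ -0.99998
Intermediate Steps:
S = -13
N = 197490 (N = 1135*174 = 197490)
q(d) = -1 (q(d) = -1 + (d - d)/2 = -1 + (½)*0 = -1 + 0 = -1)
q(-40) + Q(S, 2)/N = -1 + 4/197490 = -1 + 4*(1/197490) = -1 + 2/98745 = -98743/98745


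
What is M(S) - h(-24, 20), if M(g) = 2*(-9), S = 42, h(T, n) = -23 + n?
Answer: -15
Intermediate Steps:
M(g) = -18
M(S) - h(-24, 20) = -18 - (-23 + 20) = -18 - 1*(-3) = -18 + 3 = -15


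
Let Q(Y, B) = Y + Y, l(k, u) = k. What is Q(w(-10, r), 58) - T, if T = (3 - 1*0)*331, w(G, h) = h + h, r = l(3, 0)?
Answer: -981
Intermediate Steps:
r = 3
w(G, h) = 2*h
Q(Y, B) = 2*Y
T = 993 (T = (3 + 0)*331 = 3*331 = 993)
Q(w(-10, r), 58) - T = 2*(2*3) - 1*993 = 2*6 - 993 = 12 - 993 = -981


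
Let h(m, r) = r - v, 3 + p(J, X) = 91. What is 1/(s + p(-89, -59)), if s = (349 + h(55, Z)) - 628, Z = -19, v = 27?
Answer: -1/237 ≈ -0.0042194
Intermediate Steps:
p(J, X) = 88 (p(J, X) = -3 + 91 = 88)
h(m, r) = -27 + r (h(m, r) = r - 1*27 = r - 27 = -27 + r)
s = -325 (s = (349 + (-27 - 19)) - 628 = (349 - 46) - 628 = 303 - 628 = -325)
1/(s + p(-89, -59)) = 1/(-325 + 88) = 1/(-237) = -1/237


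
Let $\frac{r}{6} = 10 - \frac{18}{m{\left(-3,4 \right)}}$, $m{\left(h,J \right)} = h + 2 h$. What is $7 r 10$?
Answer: $5040$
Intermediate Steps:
$m{\left(h,J \right)} = 3 h$
$r = 72$ ($r = 6 \left(10 - \frac{18}{3 \left(-3\right)}\right) = 6 \left(10 - \frac{18}{-9}\right) = 6 \left(10 - -2\right) = 6 \left(10 + 2\right) = 6 \cdot 12 = 72$)
$7 r 10 = 7 \cdot 72 \cdot 10 = 504 \cdot 10 = 5040$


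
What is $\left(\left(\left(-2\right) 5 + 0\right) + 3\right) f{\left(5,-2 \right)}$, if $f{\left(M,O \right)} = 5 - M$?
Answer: $0$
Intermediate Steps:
$\left(\left(\left(-2\right) 5 + 0\right) + 3\right) f{\left(5,-2 \right)} = \left(\left(\left(-2\right) 5 + 0\right) + 3\right) \left(5 - 5\right) = \left(\left(-10 + 0\right) + 3\right) \left(5 - 5\right) = \left(-10 + 3\right) 0 = \left(-7\right) 0 = 0$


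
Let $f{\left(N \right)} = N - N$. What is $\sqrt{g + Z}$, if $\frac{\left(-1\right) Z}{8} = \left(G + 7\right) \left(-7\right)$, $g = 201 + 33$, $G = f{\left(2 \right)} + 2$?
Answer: $3 \sqrt{82} \approx 27.166$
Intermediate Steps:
$f{\left(N \right)} = 0$
$G = 2$ ($G = 0 + 2 = 2$)
$g = 234$
$Z = 504$ ($Z = - 8 \left(2 + 7\right) \left(-7\right) = - 8 \cdot 9 \left(-7\right) = \left(-8\right) \left(-63\right) = 504$)
$\sqrt{g + Z} = \sqrt{234 + 504} = \sqrt{738} = 3 \sqrt{82}$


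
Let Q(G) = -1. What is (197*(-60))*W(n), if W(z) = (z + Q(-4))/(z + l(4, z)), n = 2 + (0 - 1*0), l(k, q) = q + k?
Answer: -2955/2 ≈ -1477.5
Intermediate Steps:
l(k, q) = k + q
n = 2 (n = 2 + (0 + 0) = 2 + 0 = 2)
W(z) = (-1 + z)/(4 + 2*z) (W(z) = (z - 1)/(z + (4 + z)) = (-1 + z)/(4 + 2*z))
(197*(-60))*W(n) = (197*(-60))*((-1 + 2)/(2*(2 + 2))) = -5910/4 = -11820*⅛ = -2955/2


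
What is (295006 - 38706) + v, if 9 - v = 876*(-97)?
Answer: 341281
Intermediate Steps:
v = 84981 (v = 9 - 876*(-97) = 9 - 1*(-84972) = 9 + 84972 = 84981)
(295006 - 38706) + v = (295006 - 38706) + 84981 = 256300 + 84981 = 341281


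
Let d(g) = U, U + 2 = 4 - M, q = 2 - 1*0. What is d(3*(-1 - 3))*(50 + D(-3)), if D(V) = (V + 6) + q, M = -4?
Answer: 330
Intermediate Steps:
q = 2 (q = 2 + 0 = 2)
D(V) = 8 + V (D(V) = (V + 6) + 2 = (6 + V) + 2 = 8 + V)
U = 6 (U = -2 + (4 - 1*(-4)) = -2 + (4 + 4) = -2 + 8 = 6)
d(g) = 6
d(3*(-1 - 3))*(50 + D(-3)) = 6*(50 + (8 - 3)) = 6*(50 + 5) = 6*55 = 330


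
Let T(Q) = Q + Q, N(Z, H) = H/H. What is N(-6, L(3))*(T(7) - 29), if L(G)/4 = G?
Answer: -15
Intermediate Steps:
L(G) = 4*G
N(Z, H) = 1
T(Q) = 2*Q
N(-6, L(3))*(T(7) - 29) = 1*(2*7 - 29) = 1*(14 - 29) = 1*(-15) = -15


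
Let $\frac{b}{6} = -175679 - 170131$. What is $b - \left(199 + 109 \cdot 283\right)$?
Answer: $-2105906$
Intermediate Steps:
$b = -2074860$ ($b = 6 \left(-175679 - 170131\right) = 6 \left(-345810\right) = -2074860$)
$b - \left(199 + 109 \cdot 283\right) = -2074860 - \left(199 + 109 \cdot 283\right) = -2074860 - \left(199 + 30847\right) = -2074860 - 31046 = -2105906$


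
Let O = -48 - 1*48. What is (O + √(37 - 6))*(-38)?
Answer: 3648 - 38*√31 ≈ 3436.4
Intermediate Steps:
O = -96 (O = -48 - 48 = -96)
(O + √(37 - 6))*(-38) = (-96 + √(37 - 6))*(-38) = (-96 + √31)*(-38) = 3648 - 38*√31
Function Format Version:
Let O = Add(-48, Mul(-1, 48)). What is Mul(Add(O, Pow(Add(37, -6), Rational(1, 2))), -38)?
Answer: Add(3648, Mul(-38, Pow(31, Rational(1, 2)))) ≈ 3436.4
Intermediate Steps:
O = -96 (O = Add(-48, -48) = -96)
Mul(Add(O, Pow(Add(37, -6), Rational(1, 2))), -38) = Mul(Add(-96, Pow(Add(37, -6), Rational(1, 2))), -38) = Mul(Add(-96, Pow(31, Rational(1, 2))), -38) = Add(3648, Mul(-38, Pow(31, Rational(1, 2))))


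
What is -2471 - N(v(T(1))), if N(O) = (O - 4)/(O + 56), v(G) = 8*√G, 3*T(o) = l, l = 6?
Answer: -232263/94 - 15*√2/94 ≈ -2471.1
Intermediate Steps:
T(o) = 2 (T(o) = (⅓)*6 = 2)
N(O) = (-4 + O)/(56 + O)
-2471 - N(v(T(1))) = -2471 - (-4 + 8*√2)/(56 + 8*√2)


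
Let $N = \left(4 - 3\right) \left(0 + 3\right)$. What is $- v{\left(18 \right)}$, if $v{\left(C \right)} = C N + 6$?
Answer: $-60$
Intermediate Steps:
$N = 3$ ($N = \left(4 - 3\right) 3 = 1 \cdot 3 = 3$)
$v{\left(C \right)} = 6 + 3 C$ ($v{\left(C \right)} = C 3 + 6 = 3 C + 6 = 6 + 3 C$)
$- v{\left(18 \right)} = - (6 + 3 \cdot 18) = - (6 + 54) = \left(-1\right) 60 = -60$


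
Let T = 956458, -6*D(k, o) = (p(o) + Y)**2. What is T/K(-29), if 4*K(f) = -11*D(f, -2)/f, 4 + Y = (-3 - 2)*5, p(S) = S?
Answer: -665694768/10571 ≈ -62974.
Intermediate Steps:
Y = -29 (Y = -4 + (-3 - 2)*5 = -4 - 5*5 = -4 - 25 = -29)
D(k, o) = -(-29 + o)**2/6 (D(k, o) = -(o - 29)**2/6 = -(-29 + o)**2/6)
K(f) = 10571/(24*f) (K(f) = (-11*(-(-29 - 2)**2/6)/f)/4 = (-11*(-1/6*(-31)**2)/f)/4 = (-11*(-1/6*961)/f)/4 = (-(-10571)/(6*f))/4 = (10571/(6*f))/4 = 10571/(24*f))
T/K(-29) = 956458/(((10571/24)/(-29))) = 956458/(((10571/24)*(-1/29))) = 956458/(-10571/696) = 956458*(-696/10571) = -665694768/10571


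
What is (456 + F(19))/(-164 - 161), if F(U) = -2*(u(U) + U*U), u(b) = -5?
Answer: 256/325 ≈ 0.78769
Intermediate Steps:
F(U) = 10 - 2*U**2 (F(U) = -2*(-5 + U*U) = -2*(-5 + U**2) = 10 - 2*U**2)
(456 + F(19))/(-164 - 161) = (456 + (10 - 2*19**2))/(-164 - 161) = (456 + (10 - 2*361))/(-325) = (456 + (10 - 722))*(-1/325) = (456 - 712)*(-1/325) = -256*(-1/325) = 256/325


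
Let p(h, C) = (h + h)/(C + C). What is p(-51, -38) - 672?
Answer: -25485/38 ≈ -670.66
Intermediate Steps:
p(h, C) = h/C (p(h, C) = (2*h)/((2*C)) = (2*h)*(1/(2*C)) = h/C)
p(-51, -38) - 672 = -51/(-38) - 672 = -51*(-1/38) - 672 = 51/38 - 672 = -25485/38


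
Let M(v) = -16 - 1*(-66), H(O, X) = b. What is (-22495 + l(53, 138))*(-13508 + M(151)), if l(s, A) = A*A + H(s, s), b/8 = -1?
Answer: 46551222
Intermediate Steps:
b = -8 (b = 8*(-1) = -8)
H(O, X) = -8
M(v) = 50 (M(v) = -16 + 66 = 50)
l(s, A) = -8 + A**2 (l(s, A) = A*A - 8 = A**2 - 8 = -8 + A**2)
(-22495 + l(53, 138))*(-13508 + M(151)) = (-22495 + (-8 + 138**2))*(-13508 + 50) = (-22495 + (-8 + 19044))*(-13458) = (-22495 + 19036)*(-13458) = -3459*(-13458) = 46551222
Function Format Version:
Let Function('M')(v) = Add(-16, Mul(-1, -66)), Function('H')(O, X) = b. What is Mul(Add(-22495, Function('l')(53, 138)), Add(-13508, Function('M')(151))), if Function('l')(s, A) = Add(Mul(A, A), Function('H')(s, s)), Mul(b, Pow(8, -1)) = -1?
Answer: 46551222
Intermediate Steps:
b = -8 (b = Mul(8, -1) = -8)
Function('H')(O, X) = -8
Function('M')(v) = 50 (Function('M')(v) = Add(-16, 66) = 50)
Function('l')(s, A) = Add(-8, Pow(A, 2)) (Function('l')(s, A) = Add(Mul(A, A), -8) = Add(Pow(A, 2), -8) = Add(-8, Pow(A, 2)))
Mul(Add(-22495, Function('l')(53, 138)), Add(-13508, Function('M')(151))) = Mul(Add(-22495, Add(-8, Pow(138, 2))), Add(-13508, 50)) = Mul(Add(-22495, Add(-8, 19044)), -13458) = Mul(Add(-22495, 19036), -13458) = Mul(-3459, -13458) = 46551222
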